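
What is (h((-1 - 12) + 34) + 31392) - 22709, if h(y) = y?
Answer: 8704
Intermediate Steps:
(h((-1 - 12) + 34) + 31392) - 22709 = (((-1 - 12) + 34) + 31392) - 22709 = ((-13 + 34) + 31392) - 22709 = (21 + 31392) - 22709 = 31413 - 22709 = 8704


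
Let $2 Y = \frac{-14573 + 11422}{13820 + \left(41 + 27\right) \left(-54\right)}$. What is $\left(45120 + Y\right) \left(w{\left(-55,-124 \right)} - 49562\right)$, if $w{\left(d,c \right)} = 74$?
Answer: $- \frac{5664844154634}{2537} \approx -2.2329 \cdot 10^{9}$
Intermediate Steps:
$Y = - \frac{3151}{20296}$ ($Y = \frac{\left(-14573 + 11422\right) \frac{1}{13820 + \left(41 + 27\right) \left(-54\right)}}{2} = \frac{\left(-3151\right) \frac{1}{13820 + 68 \left(-54\right)}}{2} = \frac{\left(-3151\right) \frac{1}{13820 - 3672}}{2} = \frac{\left(-3151\right) \frac{1}{10148}}{2} = \frac{1}{2} \left(- \frac{3151}{10148}\right) = - \frac{3151}{20296} \approx -0.15525$)
$\left(45120 + Y\right) \left(w{\left(-55,-124 \right)} - 49562\right) = \left(45120 - \frac{3151}{20296}\right) \left(74 - 49562\right) = \frac{915752369}{20296} \left(-49488\right) = - \frac{5664844154634}{2537}$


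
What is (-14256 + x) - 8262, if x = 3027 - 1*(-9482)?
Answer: -10009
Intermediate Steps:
x = 12509 (x = 3027 + 9482 = 12509)
(-14256 + x) - 8262 = (-14256 + 12509) - 8262 = -1747 - 8262 = -10009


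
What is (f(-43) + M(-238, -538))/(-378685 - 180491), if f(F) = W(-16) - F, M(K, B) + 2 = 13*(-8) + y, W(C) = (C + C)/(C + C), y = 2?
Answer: 5/46598 ≈ 0.00010730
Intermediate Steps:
W(C) = 1 (W(C) = (2*C)/((2*C)) = (2*C)*(1/(2*C)) = 1)
M(K, B) = -104 (M(K, B) = -2 + (13*(-8) + 2) = -2 + (-104 + 2) = -2 - 102 = -104)
f(F) = 1 - F
(f(-43) + M(-238, -538))/(-378685 - 180491) = ((1 - 1*(-43)) - 104)/(-378685 - 180491) = ((1 + 43) - 104)/(-559176) = (44 - 104)*(-1/559176) = -60*(-1/559176) = 5/46598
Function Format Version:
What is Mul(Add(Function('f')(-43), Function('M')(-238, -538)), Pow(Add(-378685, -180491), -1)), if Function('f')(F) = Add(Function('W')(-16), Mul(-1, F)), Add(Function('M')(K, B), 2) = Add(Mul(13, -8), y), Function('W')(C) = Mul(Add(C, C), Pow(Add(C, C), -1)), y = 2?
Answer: Rational(5, 46598) ≈ 0.00010730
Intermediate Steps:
Function('W')(C) = 1 (Function('W')(C) = Mul(Mul(2, C), Pow(Mul(2, C), -1)) = Mul(Mul(2, C), Mul(Rational(1, 2), Pow(C, -1))) = 1)
Function('M')(K, B) = -104 (Function('M')(K, B) = Add(-2, Add(Mul(13, -8), 2)) = Add(-2, Add(-104, 2)) = Add(-2, -102) = -104)
Function('f')(F) = Add(1, Mul(-1, F))
Mul(Add(Function('f')(-43), Function('M')(-238, -538)), Pow(Add(-378685, -180491), -1)) = Mul(Add(Add(1, Mul(-1, -43)), -104), Pow(Add(-378685, -180491), -1)) = Mul(Add(Add(1, 43), -104), Pow(-559176, -1)) = Mul(Add(44, -104), Rational(-1, 559176)) = Mul(-60, Rational(-1, 559176)) = Rational(5, 46598)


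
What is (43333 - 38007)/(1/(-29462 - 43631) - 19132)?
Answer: -389293318/1398415277 ≈ -0.27838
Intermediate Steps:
(43333 - 38007)/(1/(-29462 - 43631) - 19132) = 5326/(1/(-73093) - 19132) = 5326/(-1/73093 - 19132) = 5326/(-1398415277/73093) = 5326*(-73093/1398415277) = -389293318/1398415277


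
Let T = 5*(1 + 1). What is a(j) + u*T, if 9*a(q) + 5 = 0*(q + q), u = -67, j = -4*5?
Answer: -6035/9 ≈ -670.56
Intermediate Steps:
j = -20
T = 10 (T = 5*2 = 10)
a(q) = -5/9 (a(q) = -5/9 + (0*(q + q))/9 = -5/9 + (0*(2*q))/9 = -5/9 + (⅑)*0 = -5/9 + 0 = -5/9)
a(j) + u*T = -5/9 - 67*10 = -5/9 - 670 = -6035/9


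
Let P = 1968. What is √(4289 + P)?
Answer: √6257 ≈ 79.101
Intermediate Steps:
√(4289 + P) = √(4289 + 1968) = √6257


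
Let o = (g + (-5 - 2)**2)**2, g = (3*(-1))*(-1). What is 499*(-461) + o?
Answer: -227335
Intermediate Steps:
g = 3 (g = -3*(-1) = 3)
o = 2704 (o = (3 + (-5 - 2)**2)**2 = (3 + (-7)**2)**2 = (3 + 49)**2 = 52**2 = 2704)
499*(-461) + o = 499*(-461) + 2704 = -230039 + 2704 = -227335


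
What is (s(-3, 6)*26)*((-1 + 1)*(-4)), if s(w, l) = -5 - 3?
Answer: 0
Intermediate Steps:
s(w, l) = -8
(s(-3, 6)*26)*((-1 + 1)*(-4)) = (-8*26)*((-1 + 1)*(-4)) = -0*(-4) = -208*0 = 0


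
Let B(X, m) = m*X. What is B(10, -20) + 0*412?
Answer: -200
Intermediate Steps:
B(X, m) = X*m
B(10, -20) + 0*412 = 10*(-20) + 0*412 = -200 + 0 = -200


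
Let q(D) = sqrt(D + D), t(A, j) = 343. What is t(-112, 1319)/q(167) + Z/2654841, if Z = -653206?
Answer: -653206/2654841 + 343*sqrt(334)/334 ≈ 18.522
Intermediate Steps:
q(D) = sqrt(2)*sqrt(D) (q(D) = sqrt(2*D) = sqrt(2)*sqrt(D))
t(-112, 1319)/q(167) + Z/2654841 = 343/((sqrt(2)*sqrt(167))) - 653206/2654841 = 343/(sqrt(334)) - 653206*1/2654841 = 343*(sqrt(334)/334) - 653206/2654841 = 343*sqrt(334)/334 - 653206/2654841 = -653206/2654841 + 343*sqrt(334)/334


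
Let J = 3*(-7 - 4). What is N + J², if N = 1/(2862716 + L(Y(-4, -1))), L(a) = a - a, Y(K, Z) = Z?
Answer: 3117497725/2862716 ≈ 1089.0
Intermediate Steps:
J = -33 (J = 3*(-11) = -33)
L(a) = 0
N = 1/2862716 (N = 1/(2862716 + 0) = 1/2862716 ≈ 3.4932e-7)
N + J² = 1/2862716 + (-33)² = 1/2862716 + 1089 = 3117497725/2862716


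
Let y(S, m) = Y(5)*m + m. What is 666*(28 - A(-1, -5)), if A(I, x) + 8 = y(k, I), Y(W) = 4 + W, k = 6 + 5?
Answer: 30636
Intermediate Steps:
k = 11
y(S, m) = 10*m (y(S, m) = (4 + 5)*m + m = 9*m + m = 10*m)
A(I, x) = -8 + 10*I
666*(28 - A(-1, -5)) = 666*(28 - (-8 + 10*(-1))) = 666*(28 - (-8 - 10)) = 666*(28 - 1*(-18)) = 666*(28 + 18) = 666*46 = 30636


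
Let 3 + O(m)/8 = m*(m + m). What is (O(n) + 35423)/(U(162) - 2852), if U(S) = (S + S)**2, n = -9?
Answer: 36695/102124 ≈ 0.35932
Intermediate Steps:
U(S) = 4*S**2 (U(S) = (2*S)**2 = 4*S**2)
O(m) = -24 + 16*m**2 (O(m) = -24 + 8*(m*(m + m)) = -24 + 8*(m*(2*m)) = -24 + 8*(2*m**2) = -24 + 16*m**2)
(O(n) + 35423)/(U(162) - 2852) = ((-24 + 16*(-9)**2) + 35423)/(4*162**2 - 2852) = ((-24 + 16*81) + 35423)/(4*26244 - 2852) = ((-24 + 1296) + 35423)/(104976 - 2852) = (1272 + 35423)/102124 = 36695*(1/102124) = 36695/102124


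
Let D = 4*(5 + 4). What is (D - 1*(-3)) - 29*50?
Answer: -1411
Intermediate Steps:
D = 36 (D = 4*9 = 36)
(D - 1*(-3)) - 29*50 = (36 - 1*(-3)) - 29*50 = (36 + 3) - 1450 = 39 - 1450 = -1411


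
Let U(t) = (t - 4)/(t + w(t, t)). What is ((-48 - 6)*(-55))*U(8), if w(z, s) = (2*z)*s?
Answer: 1485/17 ≈ 87.353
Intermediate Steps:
w(z, s) = 2*s*z
U(t) = (-4 + t)/(t + 2*t²) (U(t) = (t - 4)/(t + 2*t*t) = (-4 + t)/(t + 2*t²))
((-48 - 6)*(-55))*U(8) = ((-48 - 6)*(-55))*((-4 + 8)/(8*(1 + 2*8))) = (-54*(-55))*((⅛)*4/(1 + 16)) = 2970*((⅛)*4/17) = 2970*((⅛)*(1/17)*4) = 2970*(1/34) = 1485/17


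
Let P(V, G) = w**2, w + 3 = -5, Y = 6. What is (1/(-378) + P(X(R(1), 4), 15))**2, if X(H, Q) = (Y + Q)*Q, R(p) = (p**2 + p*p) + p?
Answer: 585204481/142884 ≈ 4095.7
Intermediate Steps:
w = -8 (w = -3 - 5 = -8)
R(p) = p + 2*p**2 (R(p) = (p**2 + p**2) + p = 2*p**2 + p = p + 2*p**2)
X(H, Q) = Q*(6 + Q) (X(H, Q) = (6 + Q)*Q = Q*(6 + Q))
P(V, G) = 64 (P(V, G) = (-8)**2 = 64)
(1/(-378) + P(X(R(1), 4), 15))**2 = (1/(-378) + 64)**2 = (-1/378 + 64)**2 = (24191/378)**2 = 585204481/142884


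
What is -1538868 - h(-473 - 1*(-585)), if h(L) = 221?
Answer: -1539089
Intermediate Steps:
-1538868 - h(-473 - 1*(-585)) = -1538868 - 1*221 = -1538868 - 221 = -1539089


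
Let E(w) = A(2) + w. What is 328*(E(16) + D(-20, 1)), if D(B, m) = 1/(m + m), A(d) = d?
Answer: 6068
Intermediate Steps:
D(B, m) = 1/(2*m)
E(w) = 2 + w
328*(E(16) + D(-20, 1)) = 328*((2 + 16) + (½)/1) = 328*(18 + (½)*1) = 328*(18 + ½) = 328*(37/2) = 6068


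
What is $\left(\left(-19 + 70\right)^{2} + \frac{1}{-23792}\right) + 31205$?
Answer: $\frac{804312351}{23792} \approx 33806.0$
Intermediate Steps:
$\left(\left(-19 + 70\right)^{2} + \frac{1}{-23792}\right) + 31205 = \left(51^{2} - \frac{1}{23792}\right) + 31205 = \left(2601 - \frac{1}{23792}\right) + 31205 = \frac{61882991}{23792} + 31205 = \frac{804312351}{23792}$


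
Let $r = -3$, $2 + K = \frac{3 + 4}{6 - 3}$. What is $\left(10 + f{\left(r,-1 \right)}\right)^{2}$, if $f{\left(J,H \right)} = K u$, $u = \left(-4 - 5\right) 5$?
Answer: $25$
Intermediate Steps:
$u = -45$ ($u = \left(-9\right) 5 = -45$)
$K = \frac{1}{3}$ ($K = -2 + \frac{3 + 4}{6 - 3} = -2 + \frac{7}{3} = \frac{1}{3} \approx 0.33333$)
$f{\left(J,H \right)} = -15$ ($f{\left(J,H \right)} = \frac{1}{3} \left(-45\right) = -15$)
$\left(10 + f{\left(r,-1 \right)}\right)^{2} = \left(10 - 15\right)^{2} = \left(-5\right)^{2} = 25$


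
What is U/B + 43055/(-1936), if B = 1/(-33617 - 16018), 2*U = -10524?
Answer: 505643217265/1936 ≈ 2.6118e+8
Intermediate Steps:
U = -5262 (U = (½)*(-10524) = -5262)
B = -1/49635 (B = 1/(-49635) = -1/49635 ≈ -2.0147e-5)
U/B + 43055/(-1936) = -5262/(-1/49635) + 43055/(-1936) = -5262*(-49635) + 43055*(-1/1936) = 261179370 - 43055/1936 = 505643217265/1936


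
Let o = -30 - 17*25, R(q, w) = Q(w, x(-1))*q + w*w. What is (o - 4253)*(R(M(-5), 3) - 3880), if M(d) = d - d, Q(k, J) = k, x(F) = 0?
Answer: 18224668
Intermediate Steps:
M(d) = 0
R(q, w) = w² + q*w (R(q, w) = w*q + w*w = q*w + w² = w² + q*w)
o = -455 (o = -30 - 425 = -455)
(o - 4253)*(R(M(-5), 3) - 3880) = (-455 - 4253)*(3*(0 + 3) - 3880) = -4708*(3*3 - 3880) = -4708*(9 - 3880) = -4708*(-3871) = 18224668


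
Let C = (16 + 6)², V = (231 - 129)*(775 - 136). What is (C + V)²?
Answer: 4311498244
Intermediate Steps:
V = 65178 (V = 102*639 = 65178)
C = 484 (C = 22² = 484)
(C + V)² = (484 + 65178)² = 65662² = 4311498244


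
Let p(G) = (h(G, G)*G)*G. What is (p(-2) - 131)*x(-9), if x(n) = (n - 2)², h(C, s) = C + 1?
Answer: -16335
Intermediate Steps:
h(C, s) = 1 + C
p(G) = G²*(1 + G) (p(G) = ((1 + G)*G)*G = (G*(1 + G))*G = G²*(1 + G))
x(n) = (-2 + n)²
(p(-2) - 131)*x(-9) = ((-2)²*(1 - 2) - 131)*(-2 - 9)² = (4*(-1) - 131)*(-11)² = (-4 - 131)*121 = -135*121 = -16335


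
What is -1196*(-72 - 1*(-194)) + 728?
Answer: -145184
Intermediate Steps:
-1196*(-72 - 1*(-194)) + 728 = -1196*(-72 + 194) + 728 = -1196*122 + 728 = -145912 + 728 = -145184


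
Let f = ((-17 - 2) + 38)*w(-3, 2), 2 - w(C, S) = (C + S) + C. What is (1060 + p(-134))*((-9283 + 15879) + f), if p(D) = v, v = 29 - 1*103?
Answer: 6616060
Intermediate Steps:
w(C, S) = 2 - S - 2*C (w(C, S) = 2 - ((C + S) + C) = 2 - (S + 2*C) = 2 + (-S - 2*C) = 2 - S - 2*C)
v = -74 (v = 29 - 103 = -74)
p(D) = -74
f = 114 (f = ((-17 - 2) + 38)*(2 - 1*2 - 2*(-3)) = (-19 + 38)*(2 - 2 + 6) = 19*6 = 114)
(1060 + p(-134))*((-9283 + 15879) + f) = (1060 - 74)*((-9283 + 15879) + 114) = 986*(6596 + 114) = 986*6710 = 6616060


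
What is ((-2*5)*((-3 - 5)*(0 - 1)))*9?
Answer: -720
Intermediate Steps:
((-2*5)*((-3 - 5)*(0 - 1)))*9 = -(-80)*(-1)*9 = -10*8*9 = -80*9 = -720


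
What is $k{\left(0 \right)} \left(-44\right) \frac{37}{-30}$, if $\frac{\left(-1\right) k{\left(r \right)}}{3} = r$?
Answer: $0$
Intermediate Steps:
$k{\left(r \right)} = - 3 r$
$k{\left(0 \right)} \left(-44\right) \frac{37}{-30} = \left(-3\right) 0 \left(-44\right) \frac{37}{-30} = 0 \left(-44\right) 37 \left(- \frac{1}{30}\right) = 0 \left(- \frac{37}{30}\right) = 0$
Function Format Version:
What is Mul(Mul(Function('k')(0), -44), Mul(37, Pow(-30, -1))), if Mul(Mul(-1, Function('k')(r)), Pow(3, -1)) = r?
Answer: 0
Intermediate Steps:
Function('k')(r) = Mul(-3, r)
Mul(Mul(Function('k')(0), -44), Mul(37, Pow(-30, -1))) = Mul(Mul(Mul(-3, 0), -44), Mul(37, Pow(-30, -1))) = Mul(Mul(0, -44), Mul(37, Rational(-1, 30))) = Mul(0, Rational(-37, 30)) = 0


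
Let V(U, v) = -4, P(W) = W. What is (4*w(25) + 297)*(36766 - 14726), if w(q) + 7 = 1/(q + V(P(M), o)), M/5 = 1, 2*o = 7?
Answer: 124592120/21 ≈ 5.9330e+6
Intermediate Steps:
o = 7/2 (o = (½)*7 = 7/2 ≈ 3.5000)
M = 5 (M = 5*1 = 5)
w(q) = -7 + 1/(-4 + q) (w(q) = -7 + 1/(q - 4) = -7 + 1/(-4 + q))
(4*w(25) + 297)*(36766 - 14726) = (4*((29 - 7*25)/(-4 + 25)) + 297)*(36766 - 14726) = (4*((29 - 175)/21) + 297)*22040 = (4*((1/21)*(-146)) + 297)*22040 = (4*(-146/21) + 297)*22040 = (-584/21 + 297)*22040 = (5653/21)*22040 = 124592120/21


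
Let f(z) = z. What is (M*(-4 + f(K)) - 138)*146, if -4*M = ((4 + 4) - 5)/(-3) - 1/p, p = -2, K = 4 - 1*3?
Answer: -80811/4 ≈ -20203.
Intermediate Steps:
K = 1 (K = 4 - 3 = 1)
M = ⅛ (M = -(((4 + 4) - 5)/(-3) - 1/(-2))/4 = -((8 - 5)*(-⅓) - 1*(-½))/4 = -(3*(-⅓) + ½)/4 = -(-1 + ½)/4 = -¼*(-½) = ⅛ ≈ 0.12500)
(M*(-4 + f(K)) - 138)*146 = ((-4 + 1)/8 - 138)*146 = ((⅛)*(-3) - 138)*146 = (-3/8 - 138)*146 = -1107/8*146 = -80811/4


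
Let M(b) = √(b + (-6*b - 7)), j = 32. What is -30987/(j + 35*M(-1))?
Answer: -55088/193 + 120505*I*√2/386 ≈ -285.43 + 441.5*I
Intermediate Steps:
M(b) = √(-7 - 5*b) (M(b) = √(b + (-7 - 6*b)) = √(-7 - 5*b))
-30987/(j + 35*M(-1)) = -30987/(32 + 35*√(-7 - 5*(-1))) = -30987/(32 + 35*√(-7 + 5)) = -30987/(32 + 35*√(-2)) = -30987/(32 + 35*(I*√2)) = -30987/(32 + 35*I*√2)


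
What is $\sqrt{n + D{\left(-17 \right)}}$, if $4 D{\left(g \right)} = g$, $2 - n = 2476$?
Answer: $\frac{i \sqrt{9913}}{2} \approx 49.782 i$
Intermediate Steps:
$n = -2474$ ($n = 2 - 2476 = -2474$)
$D{\left(g \right)} = \frac{g}{4}$
$\sqrt{n + D{\left(-17 \right)}} = \sqrt{-2474 + \frac{1}{4} \left(-17\right)} = \sqrt{-2474 - \frac{17}{4}} = \sqrt{- \frac{9913}{4}} = \frac{i \sqrt{9913}}{2}$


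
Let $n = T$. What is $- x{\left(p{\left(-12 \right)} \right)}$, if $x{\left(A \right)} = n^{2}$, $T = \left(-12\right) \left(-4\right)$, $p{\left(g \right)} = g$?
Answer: $-2304$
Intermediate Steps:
$T = 48$
$n = 48$
$x{\left(A \right)} = 2304$ ($x{\left(A \right)} = 48^{2} = 2304$)
$- x{\left(p{\left(-12 \right)} \right)} = \left(-1\right) 2304 = -2304$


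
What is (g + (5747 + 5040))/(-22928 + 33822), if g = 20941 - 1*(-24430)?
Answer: 28079/5447 ≈ 5.1549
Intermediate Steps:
g = 45371 (g = 20941 + 24430 = 45371)
(g + (5747 + 5040))/(-22928 + 33822) = (45371 + (5747 + 5040))/(-22928 + 33822) = (45371 + 10787)/10894 = 56158*(1/10894) = 28079/5447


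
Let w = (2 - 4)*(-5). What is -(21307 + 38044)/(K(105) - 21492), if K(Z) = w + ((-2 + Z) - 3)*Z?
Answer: 59351/10982 ≈ 5.4044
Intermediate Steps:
w = 10 (w = -2*(-5) = 10)
K(Z) = 10 + Z*(-5 + Z) (K(Z) = 10 + ((-2 + Z) - 3)*Z = 10 + (-5 + Z)*Z = 10 + Z*(-5 + Z))
-(21307 + 38044)/(K(105) - 21492) = -(21307 + 38044)/((10 + 105**2 - 5*105) - 21492) = -59351/((10 + 11025 - 525) - 21492) = -59351/(10510 - 21492) = -59351/(-10982) = -59351*(-1)/10982 = -1*(-59351/10982) = 59351/10982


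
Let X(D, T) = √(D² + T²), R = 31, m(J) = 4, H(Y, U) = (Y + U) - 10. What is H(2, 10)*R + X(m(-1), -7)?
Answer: 62 + √65 ≈ 70.062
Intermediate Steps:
H(Y, U) = -10 + U + Y (H(Y, U) = (U + Y) - 10 = -10 + U + Y)
H(2, 10)*R + X(m(-1), -7) = (-10 + 10 + 2)*31 + √(4² + (-7)²) = 2*31 + √(16 + 49) = 62 + √65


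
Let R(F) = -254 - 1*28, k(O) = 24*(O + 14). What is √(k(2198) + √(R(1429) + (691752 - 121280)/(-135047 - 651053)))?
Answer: √(1673770408800 + 11230*I*√2228459863)/5615 ≈ 230.41 + 0.036488*I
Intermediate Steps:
k(O) = 336 + 24*O (k(O) = 24*(14 + O) = 336 + 24*O)
R(F) = -282 (R(F) = -254 - 28 = -282)
√(k(2198) + √(R(1429) + (691752 - 121280)/(-135047 - 651053))) = √((336 + 24*2198) + √(-282 + (691752 - 121280)/(-135047 - 651053))) = √((336 + 52752) + √(-282 + 570472/(-786100))) = √(53088 + √(-282 + 570472*(-1/786100))) = √(53088 + √(-282 - 20374/28075)) = √(53088 + √(-7937524/28075)) = √(53088 + 2*I*√2228459863/5615)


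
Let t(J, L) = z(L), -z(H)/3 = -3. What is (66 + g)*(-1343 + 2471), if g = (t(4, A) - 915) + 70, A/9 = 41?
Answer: -868560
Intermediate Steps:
A = 369 (A = 9*41 = 369)
z(H) = 9 (z(H) = -3*(-3) = 9)
t(J, L) = 9
g = -836 (g = (9 - 915) + 70 = -906 + 70 = -836)
(66 + g)*(-1343 + 2471) = (66 - 836)*(-1343 + 2471) = -770*1128 = -868560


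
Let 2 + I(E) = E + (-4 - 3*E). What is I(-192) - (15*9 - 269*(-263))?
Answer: -70504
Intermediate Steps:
I(E) = -6 - 2*E (I(E) = -2 + (E + (-4 - 3*E)) = -2 + (-4 - 2*E) = -6 - 2*E)
I(-192) - (15*9 - 269*(-263)) = (-6 - 2*(-192)) - (15*9 - 269*(-263)) = (-6 + 384) - (135 + 70747) = 378 - 1*70882 = 378 - 70882 = -70504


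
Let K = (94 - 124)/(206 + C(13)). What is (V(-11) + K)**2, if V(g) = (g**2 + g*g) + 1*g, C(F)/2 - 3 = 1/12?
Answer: 86367217689/1620529 ≈ 53296.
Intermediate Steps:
C(F) = 37/6 (C(F) = 6 + 2*(1/12) = 6 + 1/6 = 37/6)
K = -180/1273 (K = (94 - 124)/(206 + 37/6) = -30/1273/6 = -30*6/1273 = -180/1273 ≈ -0.14140)
V(g) = g + 2*g**2 (V(g) = (g**2 + g**2) + g = 2*g**2 + g = g + 2*g**2)
(V(-11) + K)**2 = (-11*(1 + 2*(-11)) - 180/1273)**2 = (-11*(1 - 22) - 180/1273)**2 = (-11*(-21) - 180/1273)**2 = (231 - 180/1273)**2 = (293883/1273)**2 = 86367217689/1620529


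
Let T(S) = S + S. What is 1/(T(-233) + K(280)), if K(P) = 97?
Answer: -1/369 ≈ -0.0027100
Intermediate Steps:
T(S) = 2*S
1/(T(-233) + K(280)) = 1/(2*(-233) + 97) = 1/(-466 + 97) = 1/(-369) = -1/369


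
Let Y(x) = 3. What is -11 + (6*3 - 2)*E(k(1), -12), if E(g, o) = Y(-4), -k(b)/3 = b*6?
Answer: 37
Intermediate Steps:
k(b) = -18*b (k(b) = -3*b*6 = -18*b)
E(g, o) = 3
-11 + (6*3 - 2)*E(k(1), -12) = -11 + (6*3 - 2)*3 = -11 + (18 - 2)*3 = -11 + 16*3 = -11 + 48 = 37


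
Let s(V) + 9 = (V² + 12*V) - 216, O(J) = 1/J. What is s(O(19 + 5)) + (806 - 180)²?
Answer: 225591265/576 ≈ 3.9165e+5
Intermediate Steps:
s(V) = -225 + V² + 12*V (s(V) = -9 + ((V² + 12*V) - 216) = -9 + (-216 + V² + 12*V) = -225 + V² + 12*V)
s(O(19 + 5)) + (806 - 180)² = (-225 + (1/(19 + 5))² + 12/(19 + 5)) + (806 - 180)² = (-225 + (1/24)² + 12/24) + 626² = (-225 + (1/24)² + 12*(1/24)) + 391876 = (-225 + 1/576 + ½) + 391876 = -129311/576 + 391876 = 225591265/576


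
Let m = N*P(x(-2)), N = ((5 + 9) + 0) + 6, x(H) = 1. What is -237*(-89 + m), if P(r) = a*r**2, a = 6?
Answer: -7347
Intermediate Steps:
P(r) = 6*r**2
N = 20 (N = (14 + 0) + 6 = 14 + 6 = 20)
m = 120 (m = 20*(6*1**2) = 20*(6*1) = 20*6 = 120)
-237*(-89 + m) = -237*(-89 + 120) = -237*31 = -7347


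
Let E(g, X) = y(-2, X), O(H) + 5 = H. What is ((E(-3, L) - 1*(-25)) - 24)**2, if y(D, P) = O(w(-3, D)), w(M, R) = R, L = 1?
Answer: 36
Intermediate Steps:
O(H) = -5 + H
y(D, P) = -5 + D
E(g, X) = -7 (E(g, X) = -5 - 2 = -7)
((E(-3, L) - 1*(-25)) - 24)**2 = ((-7 - 1*(-25)) - 24)**2 = ((-7 + 25) - 24)**2 = (18 - 24)**2 = (-6)**2 = 36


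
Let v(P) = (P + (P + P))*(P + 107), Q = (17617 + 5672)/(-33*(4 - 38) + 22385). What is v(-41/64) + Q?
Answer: -19586102583/96284672 ≈ -203.42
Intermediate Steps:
Q = 23289/23507 (Q = 23289/(-33*(-34) + 22385) = 23289/(1122 + 22385) = 23289/23507 ≈ 0.99073)
v(P) = 3*P*(107 + P) (v(P) = (P + 2*P)*(107 + P) = (3*P)*(107 + P) = 3*P*(107 + P))
v(-41/64) + Q = 3*(-41/64)*(107 - 41/64) + 23289/23507 = 3*(-41/64)*(6807/64) + 23289/23507 = -837261/4096 + 23289/23507 = -19586102583/96284672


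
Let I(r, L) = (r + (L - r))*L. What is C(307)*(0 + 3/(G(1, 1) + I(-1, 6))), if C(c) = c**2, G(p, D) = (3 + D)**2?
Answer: 282747/52 ≈ 5437.4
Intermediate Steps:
I(r, L) = L**2 (I(r, L) = L*L = L**2)
C(307)*(0 + 3/(G(1, 1) + I(-1, 6))) = 307**2*(0 + 3/((3 + 1)**2 + 6**2)) = 94249*(0 + 3/(4**2 + 36)) = 94249*(0 + 3/(16 + 36)) = 94249*(0 + 3/52) = 94249*(3/52) = 282747/52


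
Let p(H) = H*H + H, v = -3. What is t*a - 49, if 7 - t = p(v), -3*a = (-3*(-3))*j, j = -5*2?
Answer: -19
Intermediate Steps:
j = -10
a = 30 (a = -(-3*(-3))*(-10)/3 = -3*(-10) = -1/3*(-90) = 30)
p(H) = H + H**2 (p(H) = H**2 + H = H + H**2)
t = 1 (t = 7 - (-3)*(1 - 3) = 7 - (-3)*(-2) = 7 - 1*6 = 7 - 6 = 1)
t*a - 49 = 1*30 - 49 = 30 - 49 = -19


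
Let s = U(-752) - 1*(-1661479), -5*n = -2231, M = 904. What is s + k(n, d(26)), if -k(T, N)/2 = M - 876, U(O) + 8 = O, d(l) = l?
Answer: 1660663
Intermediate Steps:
n = 2231/5 (n = -⅕*(-2231) = 2231/5 ≈ 446.20)
U(O) = -8 + O
s = 1660719 (s = (-8 - 752) - 1*(-1661479) = -760 + 1661479 = 1660719)
k(T, N) = -56 (k(T, N) = -2*(904 - 876) = -2*28 = -56)
s + k(n, d(26)) = 1660719 - 56 = 1660663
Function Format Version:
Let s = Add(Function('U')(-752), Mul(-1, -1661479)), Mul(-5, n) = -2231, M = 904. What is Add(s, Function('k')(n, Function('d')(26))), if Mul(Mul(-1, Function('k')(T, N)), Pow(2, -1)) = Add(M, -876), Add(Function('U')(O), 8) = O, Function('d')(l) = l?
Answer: 1660663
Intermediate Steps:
n = Rational(2231, 5) (n = Mul(Rational(-1, 5), -2231) = Rational(2231, 5) ≈ 446.20)
Function('U')(O) = Add(-8, O)
s = 1660719 (s = Add(Add(-8, -752), Mul(-1, -1661479)) = Add(-760, 1661479) = 1660719)
Function('k')(T, N) = -56 (Function('k')(T, N) = Mul(-2, Add(904, -876)) = Mul(-2, 28) = -56)
Add(s, Function('k')(n, Function('d')(26))) = Add(1660719, -56) = 1660663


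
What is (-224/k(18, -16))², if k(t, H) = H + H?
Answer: 49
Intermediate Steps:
k(t, H) = 2*H
(-224/k(18, -16))² = (-224/(2*(-16)))² = (-224/(-32))² = (-224*(-1/32))² = 7² = 49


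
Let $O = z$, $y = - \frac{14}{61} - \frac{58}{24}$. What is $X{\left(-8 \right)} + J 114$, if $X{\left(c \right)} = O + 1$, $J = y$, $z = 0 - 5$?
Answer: $- \frac{37291}{122} \approx -305.66$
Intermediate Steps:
$y = - \frac{1937}{732}$ ($y = \left(-14\right) \frac{1}{61} - \frac{29}{12} = - \frac{14}{61} - \frac{29}{12} = - \frac{1937}{732} \approx -2.6462$)
$z = -5$
$O = -5$
$J = - \frac{1937}{732} \approx -2.6462$
$X{\left(c \right)} = -4$ ($X{\left(c \right)} = -5 + 1 = -4$)
$X{\left(-8 \right)} + J 114 = -4 - \frac{36803}{122} = - \frac{37291}{122}$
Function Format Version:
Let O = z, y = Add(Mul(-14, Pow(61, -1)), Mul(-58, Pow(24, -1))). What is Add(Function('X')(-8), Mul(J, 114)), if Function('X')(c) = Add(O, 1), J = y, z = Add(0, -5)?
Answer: Rational(-37291, 122) ≈ -305.66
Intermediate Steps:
y = Rational(-1937, 732) (y = Add(Mul(-14, Rational(1, 61)), Mul(-58, Rational(1, 24))) = Add(Rational(-14, 61), Rational(-29, 12)) = Rational(-1937, 732) ≈ -2.6462)
z = -5
O = -5
J = Rational(-1937, 732) ≈ -2.6462
Function('X')(c) = -4 (Function('X')(c) = Add(-5, 1) = -4)
Add(Function('X')(-8), Mul(J, 114)) = Add(-4, Mul(Rational(-1937, 732), 114)) = Add(-4, Rational(-36803, 122)) = Rational(-37291, 122)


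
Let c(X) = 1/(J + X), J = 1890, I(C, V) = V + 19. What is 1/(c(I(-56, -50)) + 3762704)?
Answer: 1859/6994866737 ≈ 2.6577e-7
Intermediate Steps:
I(C, V) = 19 + V
c(X) = 1/(1890 + X)
1/(c(I(-56, -50)) + 3762704) = 1/(1/(1890 + (19 - 50)) + 3762704) = 1/(1/(1890 - 31) + 3762704) = 1/(1/1859 + 3762704) = 1/(6994866737/1859) = 1859/6994866737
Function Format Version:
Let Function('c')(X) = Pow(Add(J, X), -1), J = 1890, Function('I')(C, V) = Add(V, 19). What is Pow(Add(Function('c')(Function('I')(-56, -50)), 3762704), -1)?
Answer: Rational(1859, 6994866737) ≈ 2.6577e-7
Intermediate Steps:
Function('I')(C, V) = Add(19, V)
Function('c')(X) = Pow(Add(1890, X), -1)
Pow(Add(Function('c')(Function('I')(-56, -50)), 3762704), -1) = Pow(Add(Pow(Add(1890, Add(19, -50)), -1), 3762704), -1) = Pow(Add(Pow(Add(1890, -31), -1), 3762704), -1) = Pow(Add(Pow(1859, -1), 3762704), -1) = Pow(Add(Rational(1, 1859), 3762704), -1) = Pow(Rational(6994866737, 1859), -1) = Rational(1859, 6994866737)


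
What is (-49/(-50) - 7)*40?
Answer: -1204/5 ≈ -240.80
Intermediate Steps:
(-49/(-50) - 7)*40 = (-49*(-1/50) - 7)*40 = (49/50 - 7)*40 = -301/50*40 = -1204/5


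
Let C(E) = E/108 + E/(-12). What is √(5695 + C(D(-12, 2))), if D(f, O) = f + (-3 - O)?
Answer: √461397/9 ≈ 75.474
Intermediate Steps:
D(f, O) = -3 + f - O
C(E) = -2*E/27 (C(E) = E*(1/108) + E*(-1/12) = E/108 - E/12 = -2*E/27)
√(5695 + C(D(-12, 2))) = √(5695 - 2*(-3 - 12 - 1*2)/27) = √(5695 - 2*(-3 - 12 - 2)/27) = √(5695 - 2/27*(-17)) = √(5695 + 34/27) = √(153799/27) = √461397/9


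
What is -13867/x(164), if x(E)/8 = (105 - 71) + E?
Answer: -13867/1584 ≈ -8.7544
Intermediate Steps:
x(E) = 272 + 8*E (x(E) = 8*((105 - 71) + E) = 8*(34 + E) = 272 + 8*E)
-13867/x(164) = -13867/(272 + 8*164) = -13867/(272 + 1312) = -13867/1584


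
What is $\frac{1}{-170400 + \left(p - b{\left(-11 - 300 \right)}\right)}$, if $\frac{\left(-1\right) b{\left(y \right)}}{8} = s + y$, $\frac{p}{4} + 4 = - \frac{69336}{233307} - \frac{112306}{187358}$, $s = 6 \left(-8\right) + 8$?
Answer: $- \frac{809480239}{140224308063516} \approx -5.7728 \cdot 10^{-6}$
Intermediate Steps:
$s = -40$ ($s = -48 + 8 = -40$)
$p = - \frac{15854826804}{809480239}$ ($p = -16 + 4 \left(- \frac{69336}{233307} - \frac{112306}{187358}\right) = -16 + 4 \left(\left(-69336\right) \frac{1}{233307} - \frac{56153}{93679}\right) = -16 + 4 \left(- \frac{2568}{8641} - \frac{56153}{93679}\right) = -16 + 4 \left(- \frac{725785745}{809480239}\right) = -16 - \frac{2903142980}{809480239} = - \frac{15854826804}{809480239} \approx -19.586$)
$b{\left(y \right)} = 320 - 8 y$ ($b{\left(y \right)} = - 8 \left(-40 + y\right) = 320 - 8 y$)
$\frac{1}{-170400 + \left(p - b{\left(-11 - 300 \right)}\right)} = \frac{1}{-170400 - \left(\frac{274888503284}{809480239} - 8 \left(-11 - 300\right)\right)} = \frac{1}{-170400 - \left(\frac{274888503284}{809480239} + 2488\right)} = \frac{1}{-170400 - \frac{2288875337916}{809480239}} = \frac{1}{- \frac{140224308063516}{809480239}} = - \frac{809480239}{140224308063516}$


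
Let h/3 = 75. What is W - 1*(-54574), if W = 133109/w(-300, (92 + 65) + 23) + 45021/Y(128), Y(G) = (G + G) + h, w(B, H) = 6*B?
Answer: 47267181571/865800 ≈ 54594.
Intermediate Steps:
h = 225 (h = 3*75 = 225)
Y(G) = 225 + 2*G (Y(G) = (G + G) + 225 = 2*G + 225 = 225 + 2*G)
W = 17012371/865800 (W = 133109/((6*(-300))) + 45021/(225 + 2*128) = 133109/(-1800) + 45021/(225 + 256) = 133109*(-1/1800) + 45021/481 = -133109/1800 + 45021*(1/481) = -133109/1800 + 45021/481 = 17012371/865800 ≈ 19.649)
W - 1*(-54574) = 17012371/865800 - 1*(-54574) = 17012371/865800 + 54574 = 47267181571/865800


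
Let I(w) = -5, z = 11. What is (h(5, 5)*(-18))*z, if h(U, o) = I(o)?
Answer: 990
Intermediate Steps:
h(U, o) = -5
(h(5, 5)*(-18))*z = -5*(-18)*11 = 90*11 = 990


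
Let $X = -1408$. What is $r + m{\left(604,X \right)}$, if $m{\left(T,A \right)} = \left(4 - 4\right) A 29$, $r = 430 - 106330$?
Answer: $-105900$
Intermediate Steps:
$r = -105900$ ($r = 430 - 106330 = -105900$)
$m{\left(T,A \right)} = 0$ ($m{\left(T,A \right)} = \left(4 - 4\right) A 29 = 0 A 29 = 0 \cdot 29 = 0$)
$r + m{\left(604,X \right)} = -105900 + 0 = -105900$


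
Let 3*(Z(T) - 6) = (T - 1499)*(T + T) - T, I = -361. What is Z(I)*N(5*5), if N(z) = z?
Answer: 33582475/3 ≈ 1.1194e+7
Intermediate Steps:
Z(T) = 6 - T/3 + 2*T*(-1499 + T)/3 (Z(T) = 6 + ((T - 1499)*(T + T) - T)/3 = 6 + ((-1499 + T)*(2*T) - T)/3 = 6 + (2*T*(-1499 + T) - T)/3 = 6 + (-T + 2*T*(-1499 + T))/3 = 6 + (-T/3 + 2*T*(-1499 + T)/3) = 6 - T/3 + 2*T*(-1499 + T)/3)
Z(I)*N(5*5) = (6 - 2999/3*(-361) + (⅔)*(-361)²)*(5*5) = (6 + 1082639/3 + (⅔)*130321)*25 = (6 + 1082639/3 + 260642/3)*25 = (1343299/3)*25 = 33582475/3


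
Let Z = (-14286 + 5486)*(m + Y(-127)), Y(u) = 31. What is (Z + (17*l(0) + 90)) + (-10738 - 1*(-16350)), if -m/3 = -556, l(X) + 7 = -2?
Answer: -14945651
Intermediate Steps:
l(X) = -9 (l(X) = -7 - 2 = -9)
m = 1668 (m = -3*(-556) = 1668)
Z = -14951200 (Z = (-14286 + 5486)*(1668 + 31) = -8800*1699 = -14951200)
(Z + (17*l(0) + 90)) + (-10738 - 1*(-16350)) = (-14951200 + (17*(-9) + 90)) + (-10738 - 1*(-16350)) = (-14951200 + (-153 + 90)) + (-10738 + 16350) = (-14951200 - 63) + 5612 = -14951263 + 5612 = -14945651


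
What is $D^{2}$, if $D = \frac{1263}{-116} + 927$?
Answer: $\frac{11293100361}{13456} \approx 8.3926 \cdot 10^{5}$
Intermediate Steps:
$D = \frac{106269}{116}$ ($D = 1263 \left(- \frac{1}{116}\right) + 927 = - \frac{1263}{116} + 927 = \frac{106269}{116} \approx 916.11$)
$D^{2} = \left(\frac{106269}{116}\right)^{2} = \frac{11293100361}{13456}$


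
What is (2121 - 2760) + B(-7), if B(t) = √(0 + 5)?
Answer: -639 + √5 ≈ -636.76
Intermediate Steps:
B(t) = √5
(2121 - 2760) + B(-7) = (2121 - 2760) + √5 = -639 + √5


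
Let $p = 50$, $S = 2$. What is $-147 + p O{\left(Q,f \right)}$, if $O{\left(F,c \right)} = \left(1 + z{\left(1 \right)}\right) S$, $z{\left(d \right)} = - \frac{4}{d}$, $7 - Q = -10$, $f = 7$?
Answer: $-447$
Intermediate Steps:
$Q = 17$ ($Q = 7 - -10 = 7 + 10 = 17$)
$O{\left(F,c \right)} = -6$ ($O{\left(F,c \right)} = \left(1 - \frac{4}{1}\right) 2 = \left(1 - 4\right) 2 = \left(-3\right) 2 = -6$)
$-147 + p O{\left(Q,f \right)} = -147 + 50 \left(-6\right) = -147 - 300 = -447$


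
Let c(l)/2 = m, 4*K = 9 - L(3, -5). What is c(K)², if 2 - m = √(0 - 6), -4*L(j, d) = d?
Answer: 4*(2 - I*√6)² ≈ -8.0 - 39.192*I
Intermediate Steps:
L(j, d) = -d/4
m = 2 - I*√6 (m = 2 - √(0 - 6) = 2 - √(-6) = 2 - I*√6 ≈ 2.0 - 2.4495*I)
K = 31/16 (K = (9 - (-1)*(-5)/4)/4 = (9 - 1*5/4)/4 = (9 - 5/4)/4 = (¼)*(31/4) = 31/16 ≈ 1.9375)
c(l) = 4 - 2*I*√6 (c(l) = 2*(2 - I*√6) = 4 - 2*I*√6)
c(K)² = (4 - 2*I*√6)²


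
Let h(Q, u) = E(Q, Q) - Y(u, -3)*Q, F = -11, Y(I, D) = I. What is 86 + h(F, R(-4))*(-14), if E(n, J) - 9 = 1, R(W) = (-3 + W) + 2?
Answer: 716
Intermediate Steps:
R(W) = -1 + W
E(n, J) = 10 (E(n, J) = 9 + 1 = 10)
h(Q, u) = 10 - Q*u (h(Q, u) = 10 - u*Q = 10 - Q*u)
86 + h(F, R(-4))*(-14) = 86 + (10 - 1*(-11)*(-1 - 4))*(-14) = 86 + (10 - 1*(-11)*(-5))*(-14) = 86 + (10 - 55)*(-14) = 86 - 45*(-14) = 86 + 630 = 716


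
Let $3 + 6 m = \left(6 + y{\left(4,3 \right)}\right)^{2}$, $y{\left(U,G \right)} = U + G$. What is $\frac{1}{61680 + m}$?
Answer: $\frac{3}{185123} \approx 1.6205 \cdot 10^{-5}$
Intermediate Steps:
$y{\left(U,G \right)} = G + U$
$m = \frac{83}{3}$ ($m = - \frac{1}{2} + \frac{\left(6 + \left(3 + 4\right)\right)^{2}}{6} = - \frac{1}{2} + \frac{\left(6 + 7\right)^{2}}{6} = - \frac{1}{2} + \frac{13^{2}}{6} = - \frac{1}{2} + \frac{1}{6} \cdot 169 = - \frac{1}{2} + \frac{169}{6} = \frac{83}{3} \approx 27.667$)
$\frac{1}{61680 + m} = \frac{1}{61680 + \frac{83}{3}} = \frac{1}{\frac{185123}{3}} = \frac{3}{185123}$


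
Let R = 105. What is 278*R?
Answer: 29190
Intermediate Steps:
278*R = 278*105 = 29190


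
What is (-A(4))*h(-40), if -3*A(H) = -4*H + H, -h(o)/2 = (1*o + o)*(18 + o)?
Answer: 14080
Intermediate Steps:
h(o) = -4*o*(18 + o) (h(o) = -2*(1*o + o)*(18 + o) = -2*(o + o)*(18 + o) = -2*2*o*(18 + o) = -4*o*(18 + o))
A(H) = H (A(H) = -(-4*H + H)/3 = -(-1)*H = H)
(-A(4))*h(-40) = (-1*4)*(-4*(-40)*(18 - 40)) = -(-16)*(-40)*(-22) = -4*(-3520) = 14080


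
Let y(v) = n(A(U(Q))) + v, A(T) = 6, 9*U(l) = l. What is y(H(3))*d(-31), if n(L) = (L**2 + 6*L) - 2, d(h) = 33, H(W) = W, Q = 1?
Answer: 2409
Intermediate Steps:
U(l) = l/9
n(L) = -2 + L**2 + 6*L
y(v) = 70 + v (y(v) = (-2 + 6**2 + 6*6) + v = (-2 + 36 + 36) + v = 70 + v)
y(H(3))*d(-31) = (70 + 3)*33 = 73*33 = 2409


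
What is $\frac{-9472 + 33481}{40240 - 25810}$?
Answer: $\frac{8003}{4810} \approx 1.6638$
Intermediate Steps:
$\frac{-9472 + 33481}{40240 - 25810} = \frac{24009}{14430} = 24009 \cdot \frac{1}{14430} = \frac{8003}{4810}$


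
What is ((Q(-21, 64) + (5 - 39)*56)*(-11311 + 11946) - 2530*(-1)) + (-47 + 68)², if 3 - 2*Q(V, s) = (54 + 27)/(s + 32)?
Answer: -77144601/64 ≈ -1.2054e+6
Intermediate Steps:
Q(V, s) = 3/2 - 81/(2*(32 + s)) (Q(V, s) = 3/2 - (54 + 27)/(2*(s + 32)) = 3/2 - 81/(2*(32 + s)))
((Q(-21, 64) + (5 - 39)*56)*(-11311 + 11946) - 2530*(-1)) + (-47 + 68)² = ((3*(5 + 64)/(2*(32 + 64)) + (5 - 39)*56)*(-11311 + 11946) - 2530*(-1)) + (-47 + 68)² = (((3/2)*69/96 - 34*56)*635 + 2530) + 21² = (((3/2)*(1/96)*69 - 1904)*635 + 2530) + 441 = ((69/64 - 1904)*635 + 2530) + 441 = (-121787/64*635 + 2530) + 441 = (-77334745/64 + 2530) + 441 = -77172825/64 + 441 = -77144601/64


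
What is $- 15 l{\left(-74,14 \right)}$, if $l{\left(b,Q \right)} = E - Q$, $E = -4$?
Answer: $270$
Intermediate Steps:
$l{\left(b,Q \right)} = -4 - Q$
$- 15 l{\left(-74,14 \right)} = - 15 \left(-4 - 14\right) = \left(-15\right) \left(-18\right) = 270$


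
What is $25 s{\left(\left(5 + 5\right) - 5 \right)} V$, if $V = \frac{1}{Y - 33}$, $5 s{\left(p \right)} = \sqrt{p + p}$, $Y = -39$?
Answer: $- \frac{5 \sqrt{10}}{72} \approx -0.2196$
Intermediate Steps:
$s{\left(p \right)} = \frac{\sqrt{2} \sqrt{p}}{5}$ ($s{\left(p \right)} = \frac{\sqrt{p + p}}{5} = \frac{\sqrt{2 p}}{5} = \frac{\sqrt{2} \sqrt{p}}{5}$)
$V = - \frac{1}{72}$ ($V = \frac{1}{-39 - 33} = \frac{1}{-72} = - \frac{1}{72} \approx -0.013889$)
$25 s{\left(\left(5 + 5\right) - 5 \right)} V = 25 \frac{\sqrt{2} \sqrt{\left(5 + 5\right) - 5}}{5} \left(- \frac{1}{72}\right) = 25 \frac{\sqrt{2} \sqrt{10 - 5}}{5} \left(- \frac{1}{72}\right) = 25 \frac{\sqrt{2} \sqrt{5}}{5} \left(- \frac{1}{72}\right) = 25 \frac{\sqrt{10}}{5} \left(- \frac{1}{72}\right) = 5 \sqrt{10} \left(- \frac{1}{72}\right) = - \frac{5 \sqrt{10}}{72}$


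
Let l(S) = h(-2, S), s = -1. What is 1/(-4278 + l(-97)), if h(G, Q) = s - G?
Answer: -1/4277 ≈ -0.00023381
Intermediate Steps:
h(G, Q) = -1 - G
l(S) = 1 (l(S) = -1 - 1*(-2) = -1 + 2 = 1)
1/(-4278 + l(-97)) = 1/(-4278 + 1) = 1/(-4277) = -1/4277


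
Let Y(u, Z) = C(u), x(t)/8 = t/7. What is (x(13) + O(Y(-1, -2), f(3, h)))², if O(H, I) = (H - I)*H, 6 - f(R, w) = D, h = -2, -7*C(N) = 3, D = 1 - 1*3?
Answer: 819025/2401 ≈ 341.12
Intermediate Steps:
D = -2 (D = 1 - 3 = -2)
x(t) = 8*t/7 (x(t) = 8*(t/7) = 8*t/7)
C(N) = -3/7 (C(N) = -⅐*3 = -3/7)
Y(u, Z) = -3/7
f(R, w) = 8 (f(R, w) = 6 - 1*(-2) = 6 + 2 = 8)
O(H, I) = H*(H - I)
(x(13) + O(Y(-1, -2), f(3, h)))² = ((8/7)*13 - 3*(-3/7 - 1*8)/7)² = (104/7 - 3*(-3/7 - 8)/7)² = (104/7 - 3/7*(-59/7))² = (104/7 + 177/49)² = (905/49)² = 819025/2401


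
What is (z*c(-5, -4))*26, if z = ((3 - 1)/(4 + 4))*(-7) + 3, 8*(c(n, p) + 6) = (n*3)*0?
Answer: -195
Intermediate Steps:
c(n, p) = -6 (c(n, p) = -6 + ((n*3)*0)/8 = -6 + ((3*n)*0)/8 = -6 + (1/8)*0 = -6 + 0 = -6)
z = 5/4 (z = (2/8)*(-7) + 3 = (2*(1/8))*(-7) + 3 = (1/4)*(-7) + 3 = -7/4 + 3 = 5/4 ≈ 1.2500)
(z*c(-5, -4))*26 = ((5/4)*(-6))*26 = -15/2*26 = -195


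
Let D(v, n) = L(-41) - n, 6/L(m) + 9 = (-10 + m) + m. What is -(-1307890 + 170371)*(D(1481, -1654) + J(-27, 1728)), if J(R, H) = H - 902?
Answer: 284918934006/101 ≈ 2.8210e+9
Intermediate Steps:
L(m) = 6/(-19 + 2*m) (L(m) = 6/(-9 + ((-10 + m) + m)) = 6/(-9 + (-10 + 2*m)) = 6/(-19 + 2*m))
J(R, H) = -902 + H
D(v, n) = -6/101 - n (D(v, n) = 6/(-19 + 2*(-41)) - n = 6/(-19 - 82) - n = 6/(-101) - n = 6*(-1/101) - n = -6/101 - n)
-(-1307890 + 170371)*(D(1481, -1654) + J(-27, 1728)) = -(-1307890 + 170371)*((-6/101 - 1*(-1654)) + (-902 + 1728)) = -(-1137519)*((-6/101 + 1654) + 826) = -(-1137519)*(167048/101 + 826) = -(-1137519)*250474/101 = -1*(-284918934006/101) = 284918934006/101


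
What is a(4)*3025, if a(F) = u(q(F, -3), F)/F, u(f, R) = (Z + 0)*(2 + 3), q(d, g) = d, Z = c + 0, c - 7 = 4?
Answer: 166375/4 ≈ 41594.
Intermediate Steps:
c = 11 (c = 7 + 4 = 11)
Z = 11 (Z = 11 + 0 = 11)
u(f, R) = 55 (u(f, R) = (11 + 0)*(2 + 3) = 11*5 = 55)
a(F) = 55/F
a(4)*3025 = (55/4)*3025 = 166375/4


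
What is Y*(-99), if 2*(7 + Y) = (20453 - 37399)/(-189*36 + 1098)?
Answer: 346159/634 ≈ 545.99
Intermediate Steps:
Y = -31469/5706 (Y = -7 + ((20453 - 37399)/(-189*36 + 1098))/2 = -7 + (-16946/(-6804 + 1098))/2 = -7 + (-16946/(-5706))/2 = -7 + (-16946*(-1/5706))/2 = -7 + (½)*(8473/2853) = -7 + 8473/5706 = -31469/5706 ≈ -5.5151)
Y*(-99) = -31469/5706*(-99) = 346159/634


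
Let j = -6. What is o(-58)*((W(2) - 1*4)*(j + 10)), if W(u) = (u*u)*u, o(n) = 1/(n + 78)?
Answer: 4/5 ≈ 0.80000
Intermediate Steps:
o(n) = 1/(78 + n)
W(u) = u**3 (W(u) = u**2*u = u**3)
o(-58)*((W(2) - 1*4)*(j + 10)) = ((2**3 - 1*4)*(-6 + 10))/(78 - 58) = ((8 - 4)*4)/20 = (4*4)/20 = (1/20)*16 = 4/5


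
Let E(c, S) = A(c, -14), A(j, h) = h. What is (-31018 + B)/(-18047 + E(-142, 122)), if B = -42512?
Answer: 73530/18061 ≈ 4.0712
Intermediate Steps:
E(c, S) = -14
(-31018 + B)/(-18047 + E(-142, 122)) = (-31018 - 42512)/(-18047 - 14) = -73530/(-18061) = -73530*(-1/18061) = 73530/18061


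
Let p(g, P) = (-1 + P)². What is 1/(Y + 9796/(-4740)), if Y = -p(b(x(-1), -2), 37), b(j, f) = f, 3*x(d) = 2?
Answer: -15/19471 ≈ -0.00077038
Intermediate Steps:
x(d) = ⅔ (x(d) = (⅓)*2 = ⅔)
Y = -1296 (Y = -(-1 + 37)² = -1*36² = -1*1296 = -1296)
1/(Y + 9796/(-4740)) = 1/(-1296 + 9796/(-4740)) = 1/(-1296 + 9796*(-1/4740)) = 1/(-1296 - 31/15) = 1/(-19471/15) = -15/19471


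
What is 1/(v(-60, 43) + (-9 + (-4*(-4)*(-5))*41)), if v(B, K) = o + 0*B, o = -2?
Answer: -1/3291 ≈ -0.00030386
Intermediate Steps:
v(B, K) = -2 (v(B, K) = -2 + 0*B = -2 + 0 = -2)
1/(v(-60, 43) + (-9 + (-4*(-4)*(-5))*41)) = 1/(-2 + (-9 + (-4*(-4)*(-5))*41)) = 1/(-2 + (-9 + (16*(-5))*41)) = 1/(-2 + (-9 - 80*41)) = 1/(-2 + (-9 - 3280)) = 1/(-2 - 3289) = 1/(-3291) = -1/3291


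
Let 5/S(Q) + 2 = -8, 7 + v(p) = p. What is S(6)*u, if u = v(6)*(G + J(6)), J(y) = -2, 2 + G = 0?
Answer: -2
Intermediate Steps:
G = -2 (G = -2 + 0 = -2)
v(p) = -7 + p
S(Q) = -½ (S(Q) = 5/(-2 - 8) = 5/(-10) = 5*(-⅒) = -½)
u = 4 (u = (-7 + 6)*(-2 - 2) = -1*(-4) = 4)
S(6)*u = -½*4 = -2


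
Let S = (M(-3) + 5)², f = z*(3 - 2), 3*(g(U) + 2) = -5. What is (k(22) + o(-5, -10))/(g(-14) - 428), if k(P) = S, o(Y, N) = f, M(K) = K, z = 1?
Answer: -3/259 ≈ -0.011583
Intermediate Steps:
g(U) = -11/3 (g(U) = -2 + (⅓)*(-5) = -2 - 5/3 = -11/3)
f = 1 (f = 1*(3 - 2) = 1*1 = 1)
o(Y, N) = 1
S = 4 (S = (-3 + 5)² = 2² = 4)
k(P) = 4
(k(22) + o(-5, -10))/(g(-14) - 428) = (4 + 1)/(-11/3 - 428) = 5/(-1295/3) = 5*(-3/1295) = -3/259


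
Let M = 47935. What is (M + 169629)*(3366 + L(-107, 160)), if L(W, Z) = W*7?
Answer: 569364988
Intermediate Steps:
L(W, Z) = 7*W
(M + 169629)*(3366 + L(-107, 160)) = (47935 + 169629)*(3366 + 7*(-107)) = 217564*(3366 - 749) = 217564*2617 = 569364988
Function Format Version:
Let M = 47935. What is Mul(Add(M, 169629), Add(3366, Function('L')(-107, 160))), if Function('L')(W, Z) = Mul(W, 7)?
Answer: 569364988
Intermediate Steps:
Function('L')(W, Z) = Mul(7, W)
Mul(Add(M, 169629), Add(3366, Function('L')(-107, 160))) = Mul(Add(47935, 169629), Add(3366, Mul(7, -107))) = Mul(217564, Add(3366, -749)) = Mul(217564, 2617) = 569364988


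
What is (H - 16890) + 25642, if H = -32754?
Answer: -24002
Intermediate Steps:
(H - 16890) + 25642 = (-32754 - 16890) + 25642 = -49644 + 25642 = -24002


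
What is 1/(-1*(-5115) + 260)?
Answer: 1/5375 ≈ 0.00018605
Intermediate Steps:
1/(-1*(-5115) + 260) = 1/(5115 + 260) = 1/5375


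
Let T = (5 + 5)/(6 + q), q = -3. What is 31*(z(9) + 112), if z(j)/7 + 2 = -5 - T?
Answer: 3689/3 ≈ 1229.7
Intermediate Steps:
T = 10/3 (T = (5 + 5)/(6 - 3) = 10/3 ≈ 3.3333)
z(j) = -217/3 (z(j) = -14 + 7*(-5 - 1*10/3) = -14 + 7*(-5 - 10/3) = -14 + 7*(-25/3) = -14 - 175/3 = -217/3)
31*(z(9) + 112) = 31*(-217/3 + 112) = 31*(119/3) = 3689/3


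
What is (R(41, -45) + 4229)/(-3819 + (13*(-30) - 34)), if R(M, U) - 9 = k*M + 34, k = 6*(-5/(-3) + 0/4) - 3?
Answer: -4559/4243 ≈ -1.0745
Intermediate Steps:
k = 7 (k = 6*(-5*(-1/3) + 0*(1/4)) - 3 = 6*(5/3 + 0) - 3 = 6*(5/3) - 3 = 10 - 3 = 7)
R(M, U) = 43 + 7*M (R(M, U) = 9 + (7*M + 34) = 9 + (34 + 7*M) = 43 + 7*M)
(R(41, -45) + 4229)/(-3819 + (13*(-30) - 34)) = ((43 + 7*41) + 4229)/(-3819 + (13*(-30) - 34)) = ((43 + 287) + 4229)/(-3819 + (-390 - 34)) = (330 + 4229)/(-3819 - 424) = 4559/(-4243) = 4559*(-1/4243) = -4559/4243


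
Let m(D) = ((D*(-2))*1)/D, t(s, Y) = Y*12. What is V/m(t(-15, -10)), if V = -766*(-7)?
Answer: -2681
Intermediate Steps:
t(s, Y) = 12*Y
V = 5362
m(D) = -2 (m(D) = (-2*D*1)/D = (-2*D)/D = -2)
V/m(t(-15, -10)) = 5362/(-2) = 5362*(-½) = -2681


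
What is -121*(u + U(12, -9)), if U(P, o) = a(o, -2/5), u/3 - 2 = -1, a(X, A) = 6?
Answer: -1089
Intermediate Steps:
u = 3 (u = 6 + 3*(-1) = 6 - 3 = 3)
U(P, o) = 6
-121*(u + U(12, -9)) = -121*(3 + 6) = -121*9 = -1089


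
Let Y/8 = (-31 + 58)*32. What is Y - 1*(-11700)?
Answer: 18612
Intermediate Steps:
Y = 6912 (Y = 8*((-31 + 58)*32) = 8*(27*32) = 8*864 = 6912)
Y - 1*(-11700) = 6912 - 1*(-11700) = 6912 + 11700 = 18612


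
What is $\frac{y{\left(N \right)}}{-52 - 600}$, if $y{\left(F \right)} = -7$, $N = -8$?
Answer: $\frac{7}{652} \approx 0.010736$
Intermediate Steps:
$\frac{y{\left(N \right)}}{-52 - 600} = \frac{1}{-52 - 600} \left(-7\right) = \frac{1}{-652} \left(-7\right) = \left(- \frac{1}{652}\right) \left(-7\right) = \frac{7}{652}$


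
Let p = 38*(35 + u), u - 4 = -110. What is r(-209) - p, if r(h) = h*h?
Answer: 46379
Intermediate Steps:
u = -106 (u = 4 - 110 = -106)
p = -2698 (p = 38*(35 - 106) = 38*(-71) = -2698)
r(h) = h²
r(-209) - p = (-209)² - 1*(-2698) = 43681 + 2698 = 46379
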